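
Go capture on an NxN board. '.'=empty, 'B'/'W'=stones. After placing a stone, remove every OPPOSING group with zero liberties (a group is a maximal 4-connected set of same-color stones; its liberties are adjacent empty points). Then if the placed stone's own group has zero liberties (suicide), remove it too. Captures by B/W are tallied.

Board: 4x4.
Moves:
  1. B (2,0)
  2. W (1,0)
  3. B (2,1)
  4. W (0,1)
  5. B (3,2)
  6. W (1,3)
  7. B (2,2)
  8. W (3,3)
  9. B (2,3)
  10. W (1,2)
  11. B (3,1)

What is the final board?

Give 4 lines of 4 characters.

Answer: .W..
W.WW
BBBB
.BB.

Derivation:
Move 1: B@(2,0) -> caps B=0 W=0
Move 2: W@(1,0) -> caps B=0 W=0
Move 3: B@(2,1) -> caps B=0 W=0
Move 4: W@(0,1) -> caps B=0 W=0
Move 5: B@(3,2) -> caps B=0 W=0
Move 6: W@(1,3) -> caps B=0 W=0
Move 7: B@(2,2) -> caps B=0 W=0
Move 8: W@(3,3) -> caps B=0 W=0
Move 9: B@(2,3) -> caps B=1 W=0
Move 10: W@(1,2) -> caps B=1 W=0
Move 11: B@(3,1) -> caps B=1 W=0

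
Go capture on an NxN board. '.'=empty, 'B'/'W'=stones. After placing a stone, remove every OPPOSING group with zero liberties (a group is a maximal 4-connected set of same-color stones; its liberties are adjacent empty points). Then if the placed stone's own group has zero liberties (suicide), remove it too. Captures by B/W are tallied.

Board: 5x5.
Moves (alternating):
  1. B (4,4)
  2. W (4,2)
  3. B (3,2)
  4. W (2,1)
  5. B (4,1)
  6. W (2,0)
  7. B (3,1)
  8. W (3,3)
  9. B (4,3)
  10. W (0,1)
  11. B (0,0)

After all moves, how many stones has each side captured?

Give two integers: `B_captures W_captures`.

Answer: 1 0

Derivation:
Move 1: B@(4,4) -> caps B=0 W=0
Move 2: W@(4,2) -> caps B=0 W=0
Move 3: B@(3,2) -> caps B=0 W=0
Move 4: W@(2,1) -> caps B=0 W=0
Move 5: B@(4,1) -> caps B=0 W=0
Move 6: W@(2,0) -> caps B=0 W=0
Move 7: B@(3,1) -> caps B=0 W=0
Move 8: W@(3,3) -> caps B=0 W=0
Move 9: B@(4,3) -> caps B=1 W=0
Move 10: W@(0,1) -> caps B=1 W=0
Move 11: B@(0,0) -> caps B=1 W=0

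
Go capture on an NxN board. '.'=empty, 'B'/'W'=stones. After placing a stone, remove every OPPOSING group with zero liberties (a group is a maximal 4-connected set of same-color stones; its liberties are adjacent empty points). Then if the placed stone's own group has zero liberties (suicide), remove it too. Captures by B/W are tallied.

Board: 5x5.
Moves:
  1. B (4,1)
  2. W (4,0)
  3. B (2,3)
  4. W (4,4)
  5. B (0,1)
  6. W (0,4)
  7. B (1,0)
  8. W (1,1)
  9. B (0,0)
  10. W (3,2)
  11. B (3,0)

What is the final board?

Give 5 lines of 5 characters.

Move 1: B@(4,1) -> caps B=0 W=0
Move 2: W@(4,0) -> caps B=0 W=0
Move 3: B@(2,3) -> caps B=0 W=0
Move 4: W@(4,4) -> caps B=0 W=0
Move 5: B@(0,1) -> caps B=0 W=0
Move 6: W@(0,4) -> caps B=0 W=0
Move 7: B@(1,0) -> caps B=0 W=0
Move 8: W@(1,1) -> caps B=0 W=0
Move 9: B@(0,0) -> caps B=0 W=0
Move 10: W@(3,2) -> caps B=0 W=0
Move 11: B@(3,0) -> caps B=1 W=0

Answer: BB..W
BW...
...B.
B.W..
.B..W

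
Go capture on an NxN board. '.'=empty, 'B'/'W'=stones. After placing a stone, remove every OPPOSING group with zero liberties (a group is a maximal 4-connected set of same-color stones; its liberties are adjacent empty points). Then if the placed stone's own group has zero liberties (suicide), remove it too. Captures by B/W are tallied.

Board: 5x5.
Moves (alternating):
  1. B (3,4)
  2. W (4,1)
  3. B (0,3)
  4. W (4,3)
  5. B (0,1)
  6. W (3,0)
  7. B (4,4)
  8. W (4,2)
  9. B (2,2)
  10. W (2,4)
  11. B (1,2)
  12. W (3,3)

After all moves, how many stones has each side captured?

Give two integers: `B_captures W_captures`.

Answer: 0 2

Derivation:
Move 1: B@(3,4) -> caps B=0 W=0
Move 2: W@(4,1) -> caps B=0 W=0
Move 3: B@(0,3) -> caps B=0 W=0
Move 4: W@(4,3) -> caps B=0 W=0
Move 5: B@(0,1) -> caps B=0 W=0
Move 6: W@(3,0) -> caps B=0 W=0
Move 7: B@(4,4) -> caps B=0 W=0
Move 8: W@(4,2) -> caps B=0 W=0
Move 9: B@(2,2) -> caps B=0 W=0
Move 10: W@(2,4) -> caps B=0 W=0
Move 11: B@(1,2) -> caps B=0 W=0
Move 12: W@(3,3) -> caps B=0 W=2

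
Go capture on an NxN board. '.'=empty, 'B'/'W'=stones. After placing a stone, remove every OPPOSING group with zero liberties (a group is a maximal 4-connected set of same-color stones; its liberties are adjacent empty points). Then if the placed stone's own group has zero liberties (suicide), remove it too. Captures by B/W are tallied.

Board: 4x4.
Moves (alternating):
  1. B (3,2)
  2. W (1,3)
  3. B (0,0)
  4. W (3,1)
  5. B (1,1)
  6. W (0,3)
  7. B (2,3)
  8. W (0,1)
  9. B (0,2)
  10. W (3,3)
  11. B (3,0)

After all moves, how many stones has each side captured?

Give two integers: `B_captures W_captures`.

Move 1: B@(3,2) -> caps B=0 W=0
Move 2: W@(1,3) -> caps B=0 W=0
Move 3: B@(0,0) -> caps B=0 W=0
Move 4: W@(3,1) -> caps B=0 W=0
Move 5: B@(1,1) -> caps B=0 W=0
Move 6: W@(0,3) -> caps B=0 W=0
Move 7: B@(2,3) -> caps B=0 W=0
Move 8: W@(0,1) -> caps B=0 W=0
Move 9: B@(0,2) -> caps B=1 W=0
Move 10: W@(3,3) -> caps B=1 W=0
Move 11: B@(3,0) -> caps B=1 W=0

Answer: 1 0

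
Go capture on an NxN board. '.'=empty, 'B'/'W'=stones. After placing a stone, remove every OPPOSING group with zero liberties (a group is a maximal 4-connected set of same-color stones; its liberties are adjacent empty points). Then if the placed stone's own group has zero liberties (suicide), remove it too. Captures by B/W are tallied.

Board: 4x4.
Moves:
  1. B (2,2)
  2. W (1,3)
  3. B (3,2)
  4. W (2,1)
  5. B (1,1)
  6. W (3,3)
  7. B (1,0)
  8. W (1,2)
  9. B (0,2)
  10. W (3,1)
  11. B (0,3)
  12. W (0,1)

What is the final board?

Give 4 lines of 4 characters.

Move 1: B@(2,2) -> caps B=0 W=0
Move 2: W@(1,3) -> caps B=0 W=0
Move 3: B@(3,2) -> caps B=0 W=0
Move 4: W@(2,1) -> caps B=0 W=0
Move 5: B@(1,1) -> caps B=0 W=0
Move 6: W@(3,3) -> caps B=0 W=0
Move 7: B@(1,0) -> caps B=0 W=0
Move 8: W@(1,2) -> caps B=0 W=0
Move 9: B@(0,2) -> caps B=0 W=0
Move 10: W@(3,1) -> caps B=0 W=0
Move 11: B@(0,3) -> caps B=0 W=0
Move 12: W@(0,1) -> caps B=0 W=2

Answer: .W..
BBWW
.WB.
.WBW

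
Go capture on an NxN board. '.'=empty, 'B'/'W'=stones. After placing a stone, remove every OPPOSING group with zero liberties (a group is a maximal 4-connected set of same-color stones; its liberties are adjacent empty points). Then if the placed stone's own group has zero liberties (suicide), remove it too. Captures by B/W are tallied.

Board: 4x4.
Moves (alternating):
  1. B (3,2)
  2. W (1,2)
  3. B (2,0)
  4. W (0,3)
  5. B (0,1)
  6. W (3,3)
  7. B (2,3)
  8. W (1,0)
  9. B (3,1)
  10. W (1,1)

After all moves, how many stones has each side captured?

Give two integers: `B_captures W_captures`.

Answer: 1 0

Derivation:
Move 1: B@(3,2) -> caps B=0 W=0
Move 2: W@(1,2) -> caps B=0 W=0
Move 3: B@(2,0) -> caps B=0 W=0
Move 4: W@(0,3) -> caps B=0 W=0
Move 5: B@(0,1) -> caps B=0 W=0
Move 6: W@(3,3) -> caps B=0 W=0
Move 7: B@(2,3) -> caps B=1 W=0
Move 8: W@(1,0) -> caps B=1 W=0
Move 9: B@(3,1) -> caps B=1 W=0
Move 10: W@(1,1) -> caps B=1 W=0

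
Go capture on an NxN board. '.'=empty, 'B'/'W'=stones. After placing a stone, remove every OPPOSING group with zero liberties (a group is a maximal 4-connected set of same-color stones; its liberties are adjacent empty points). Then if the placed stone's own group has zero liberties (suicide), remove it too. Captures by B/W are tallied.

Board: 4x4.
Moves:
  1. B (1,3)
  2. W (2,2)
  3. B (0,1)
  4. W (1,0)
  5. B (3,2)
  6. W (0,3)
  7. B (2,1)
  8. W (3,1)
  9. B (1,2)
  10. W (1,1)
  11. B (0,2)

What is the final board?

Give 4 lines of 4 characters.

Answer: .BB.
WWBB
.BW.
.WB.

Derivation:
Move 1: B@(1,3) -> caps B=0 W=0
Move 2: W@(2,2) -> caps B=0 W=0
Move 3: B@(0,1) -> caps B=0 W=0
Move 4: W@(1,0) -> caps B=0 W=0
Move 5: B@(3,2) -> caps B=0 W=0
Move 6: W@(0,3) -> caps B=0 W=0
Move 7: B@(2,1) -> caps B=0 W=0
Move 8: W@(3,1) -> caps B=0 W=0
Move 9: B@(1,2) -> caps B=0 W=0
Move 10: W@(1,1) -> caps B=0 W=0
Move 11: B@(0,2) -> caps B=1 W=0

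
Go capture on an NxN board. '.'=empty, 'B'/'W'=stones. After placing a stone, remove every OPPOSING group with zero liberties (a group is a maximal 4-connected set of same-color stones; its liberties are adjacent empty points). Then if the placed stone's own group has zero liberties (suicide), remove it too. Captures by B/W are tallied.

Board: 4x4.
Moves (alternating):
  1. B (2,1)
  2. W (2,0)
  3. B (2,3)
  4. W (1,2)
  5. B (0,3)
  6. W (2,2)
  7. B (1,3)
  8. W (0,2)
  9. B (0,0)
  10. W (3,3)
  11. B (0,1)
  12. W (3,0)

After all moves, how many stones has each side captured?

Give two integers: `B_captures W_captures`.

Answer: 0 3

Derivation:
Move 1: B@(2,1) -> caps B=0 W=0
Move 2: W@(2,0) -> caps B=0 W=0
Move 3: B@(2,3) -> caps B=0 W=0
Move 4: W@(1,2) -> caps B=0 W=0
Move 5: B@(0,3) -> caps B=0 W=0
Move 6: W@(2,2) -> caps B=0 W=0
Move 7: B@(1,3) -> caps B=0 W=0
Move 8: W@(0,2) -> caps B=0 W=0
Move 9: B@(0,0) -> caps B=0 W=0
Move 10: W@(3,3) -> caps B=0 W=3
Move 11: B@(0,1) -> caps B=0 W=3
Move 12: W@(3,0) -> caps B=0 W=3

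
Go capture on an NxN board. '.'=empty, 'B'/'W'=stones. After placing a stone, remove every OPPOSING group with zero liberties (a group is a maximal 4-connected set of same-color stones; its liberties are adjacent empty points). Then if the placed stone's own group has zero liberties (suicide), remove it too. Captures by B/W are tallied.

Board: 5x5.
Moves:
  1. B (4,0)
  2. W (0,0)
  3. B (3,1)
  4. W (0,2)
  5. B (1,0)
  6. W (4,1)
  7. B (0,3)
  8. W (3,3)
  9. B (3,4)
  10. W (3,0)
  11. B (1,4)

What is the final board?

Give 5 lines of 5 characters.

Move 1: B@(4,0) -> caps B=0 W=0
Move 2: W@(0,0) -> caps B=0 W=0
Move 3: B@(3,1) -> caps B=0 W=0
Move 4: W@(0,2) -> caps B=0 W=0
Move 5: B@(1,0) -> caps B=0 W=0
Move 6: W@(4,1) -> caps B=0 W=0
Move 7: B@(0,3) -> caps B=0 W=0
Move 8: W@(3,3) -> caps B=0 W=0
Move 9: B@(3,4) -> caps B=0 W=0
Move 10: W@(3,0) -> caps B=0 W=1
Move 11: B@(1,4) -> caps B=0 W=1

Answer: W.WB.
B...B
.....
WB.WB
.W...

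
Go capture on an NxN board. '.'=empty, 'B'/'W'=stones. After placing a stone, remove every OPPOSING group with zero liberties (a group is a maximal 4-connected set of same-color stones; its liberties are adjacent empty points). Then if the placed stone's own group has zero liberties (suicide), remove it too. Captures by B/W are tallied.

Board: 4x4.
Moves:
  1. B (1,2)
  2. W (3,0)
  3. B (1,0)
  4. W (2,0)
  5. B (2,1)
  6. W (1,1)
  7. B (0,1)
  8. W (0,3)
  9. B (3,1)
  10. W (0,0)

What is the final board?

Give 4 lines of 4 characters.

Move 1: B@(1,2) -> caps B=0 W=0
Move 2: W@(3,0) -> caps B=0 W=0
Move 3: B@(1,0) -> caps B=0 W=0
Move 4: W@(2,0) -> caps B=0 W=0
Move 5: B@(2,1) -> caps B=0 W=0
Move 6: W@(1,1) -> caps B=0 W=0
Move 7: B@(0,1) -> caps B=1 W=0
Move 8: W@(0,3) -> caps B=1 W=0
Move 9: B@(3,1) -> caps B=3 W=0
Move 10: W@(0,0) -> caps B=3 W=0

Answer: .B.W
B.B.
.B..
.B..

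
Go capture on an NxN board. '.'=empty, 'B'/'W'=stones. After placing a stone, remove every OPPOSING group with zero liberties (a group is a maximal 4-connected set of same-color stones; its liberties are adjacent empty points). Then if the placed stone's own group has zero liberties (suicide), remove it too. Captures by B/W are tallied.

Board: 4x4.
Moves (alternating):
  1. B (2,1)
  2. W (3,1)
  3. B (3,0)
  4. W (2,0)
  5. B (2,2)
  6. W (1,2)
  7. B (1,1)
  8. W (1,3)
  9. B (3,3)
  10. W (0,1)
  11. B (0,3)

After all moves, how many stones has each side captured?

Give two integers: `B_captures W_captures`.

Move 1: B@(2,1) -> caps B=0 W=0
Move 2: W@(3,1) -> caps B=0 W=0
Move 3: B@(3,0) -> caps B=0 W=0
Move 4: W@(2,0) -> caps B=0 W=1
Move 5: B@(2,2) -> caps B=0 W=1
Move 6: W@(1,2) -> caps B=0 W=1
Move 7: B@(1,1) -> caps B=0 W=1
Move 8: W@(1,3) -> caps B=0 W=1
Move 9: B@(3,3) -> caps B=0 W=1
Move 10: W@(0,1) -> caps B=0 W=1
Move 11: B@(0,3) -> caps B=0 W=1

Answer: 0 1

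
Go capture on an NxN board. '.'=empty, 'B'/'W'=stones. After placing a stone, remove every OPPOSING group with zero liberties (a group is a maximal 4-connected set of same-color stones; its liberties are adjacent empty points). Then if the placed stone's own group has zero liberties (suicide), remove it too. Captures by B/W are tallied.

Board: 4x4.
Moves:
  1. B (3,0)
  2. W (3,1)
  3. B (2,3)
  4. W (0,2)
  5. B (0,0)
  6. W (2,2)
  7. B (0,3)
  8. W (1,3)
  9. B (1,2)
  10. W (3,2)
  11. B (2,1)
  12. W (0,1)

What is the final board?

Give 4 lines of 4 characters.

Move 1: B@(3,0) -> caps B=0 W=0
Move 2: W@(3,1) -> caps B=0 W=0
Move 3: B@(2,3) -> caps B=0 W=0
Move 4: W@(0,2) -> caps B=0 W=0
Move 5: B@(0,0) -> caps B=0 W=0
Move 6: W@(2,2) -> caps B=0 W=0
Move 7: B@(0,3) -> caps B=0 W=0
Move 8: W@(1,3) -> caps B=0 W=1
Move 9: B@(1,2) -> caps B=0 W=1
Move 10: W@(3,2) -> caps B=0 W=1
Move 11: B@(2,1) -> caps B=0 W=1
Move 12: W@(0,1) -> caps B=0 W=1

Answer: BWW.
..BW
.BWB
BWW.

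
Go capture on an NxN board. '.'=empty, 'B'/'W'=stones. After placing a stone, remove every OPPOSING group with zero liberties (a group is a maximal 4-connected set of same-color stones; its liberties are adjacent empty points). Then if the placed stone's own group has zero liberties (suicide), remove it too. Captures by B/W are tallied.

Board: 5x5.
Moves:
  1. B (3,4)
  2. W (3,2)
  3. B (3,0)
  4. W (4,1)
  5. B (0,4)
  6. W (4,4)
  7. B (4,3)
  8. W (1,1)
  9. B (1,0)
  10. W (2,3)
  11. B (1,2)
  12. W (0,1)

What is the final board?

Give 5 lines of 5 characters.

Move 1: B@(3,4) -> caps B=0 W=0
Move 2: W@(3,2) -> caps B=0 W=0
Move 3: B@(3,0) -> caps B=0 W=0
Move 4: W@(4,1) -> caps B=0 W=0
Move 5: B@(0,4) -> caps B=0 W=0
Move 6: W@(4,4) -> caps B=0 W=0
Move 7: B@(4,3) -> caps B=1 W=0
Move 8: W@(1,1) -> caps B=1 W=0
Move 9: B@(1,0) -> caps B=1 W=0
Move 10: W@(2,3) -> caps B=1 W=0
Move 11: B@(1,2) -> caps B=1 W=0
Move 12: W@(0,1) -> caps B=1 W=0

Answer: .W..B
BWB..
...W.
B.W.B
.W.B.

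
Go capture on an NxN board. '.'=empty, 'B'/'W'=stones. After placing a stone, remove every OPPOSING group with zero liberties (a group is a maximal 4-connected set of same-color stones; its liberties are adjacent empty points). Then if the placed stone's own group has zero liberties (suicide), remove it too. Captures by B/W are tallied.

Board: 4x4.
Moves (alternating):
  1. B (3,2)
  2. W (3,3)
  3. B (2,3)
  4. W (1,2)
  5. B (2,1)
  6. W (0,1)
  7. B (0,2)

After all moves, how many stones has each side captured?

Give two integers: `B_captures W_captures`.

Move 1: B@(3,2) -> caps B=0 W=0
Move 2: W@(3,3) -> caps B=0 W=0
Move 3: B@(2,3) -> caps B=1 W=0
Move 4: W@(1,2) -> caps B=1 W=0
Move 5: B@(2,1) -> caps B=1 W=0
Move 6: W@(0,1) -> caps B=1 W=0
Move 7: B@(0,2) -> caps B=1 W=0

Answer: 1 0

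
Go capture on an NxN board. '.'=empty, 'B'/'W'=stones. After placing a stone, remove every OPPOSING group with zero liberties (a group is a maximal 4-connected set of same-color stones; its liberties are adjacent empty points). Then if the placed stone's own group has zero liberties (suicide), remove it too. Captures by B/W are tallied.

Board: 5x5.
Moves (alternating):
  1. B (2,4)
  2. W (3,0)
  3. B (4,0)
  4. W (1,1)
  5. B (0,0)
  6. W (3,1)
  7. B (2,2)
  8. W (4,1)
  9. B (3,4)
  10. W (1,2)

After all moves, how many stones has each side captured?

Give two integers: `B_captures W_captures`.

Answer: 0 1

Derivation:
Move 1: B@(2,4) -> caps B=0 W=0
Move 2: W@(3,0) -> caps B=0 W=0
Move 3: B@(4,0) -> caps B=0 W=0
Move 4: W@(1,1) -> caps B=0 W=0
Move 5: B@(0,0) -> caps B=0 W=0
Move 6: W@(3,1) -> caps B=0 W=0
Move 7: B@(2,2) -> caps B=0 W=0
Move 8: W@(4,1) -> caps B=0 W=1
Move 9: B@(3,4) -> caps B=0 W=1
Move 10: W@(1,2) -> caps B=0 W=1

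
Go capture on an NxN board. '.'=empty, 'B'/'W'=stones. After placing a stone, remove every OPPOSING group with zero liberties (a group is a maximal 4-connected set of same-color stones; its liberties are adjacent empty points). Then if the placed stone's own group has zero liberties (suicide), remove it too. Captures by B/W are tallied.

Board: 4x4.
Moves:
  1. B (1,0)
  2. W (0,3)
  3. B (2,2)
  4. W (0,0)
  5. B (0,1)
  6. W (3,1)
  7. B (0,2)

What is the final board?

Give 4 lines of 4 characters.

Move 1: B@(1,0) -> caps B=0 W=0
Move 2: W@(0,3) -> caps B=0 W=0
Move 3: B@(2,2) -> caps B=0 W=0
Move 4: W@(0,0) -> caps B=0 W=0
Move 5: B@(0,1) -> caps B=1 W=0
Move 6: W@(3,1) -> caps B=1 W=0
Move 7: B@(0,2) -> caps B=1 W=0

Answer: .BBW
B...
..B.
.W..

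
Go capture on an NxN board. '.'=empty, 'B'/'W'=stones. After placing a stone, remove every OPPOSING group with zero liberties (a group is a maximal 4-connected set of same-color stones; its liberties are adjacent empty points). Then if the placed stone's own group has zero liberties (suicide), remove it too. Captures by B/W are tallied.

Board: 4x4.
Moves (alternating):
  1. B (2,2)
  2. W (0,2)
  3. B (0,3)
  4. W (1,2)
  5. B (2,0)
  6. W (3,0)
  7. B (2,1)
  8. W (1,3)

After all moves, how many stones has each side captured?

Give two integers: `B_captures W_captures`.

Move 1: B@(2,2) -> caps B=0 W=0
Move 2: W@(0,2) -> caps B=0 W=0
Move 3: B@(0,3) -> caps B=0 W=0
Move 4: W@(1,2) -> caps B=0 W=0
Move 5: B@(2,0) -> caps B=0 W=0
Move 6: W@(3,0) -> caps B=0 W=0
Move 7: B@(2,1) -> caps B=0 W=0
Move 8: W@(1,3) -> caps B=0 W=1

Answer: 0 1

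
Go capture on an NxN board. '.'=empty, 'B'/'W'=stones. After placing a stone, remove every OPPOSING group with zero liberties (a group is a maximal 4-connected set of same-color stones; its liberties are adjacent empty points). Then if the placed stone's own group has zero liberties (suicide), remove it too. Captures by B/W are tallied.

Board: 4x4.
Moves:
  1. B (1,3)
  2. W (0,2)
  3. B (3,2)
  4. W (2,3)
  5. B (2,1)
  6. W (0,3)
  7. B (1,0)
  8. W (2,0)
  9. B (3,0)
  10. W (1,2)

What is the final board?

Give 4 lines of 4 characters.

Answer: ..WW
B.W.
.B.W
B.B.

Derivation:
Move 1: B@(1,3) -> caps B=0 W=0
Move 2: W@(0,2) -> caps B=0 W=0
Move 3: B@(3,2) -> caps B=0 W=0
Move 4: W@(2,3) -> caps B=0 W=0
Move 5: B@(2,1) -> caps B=0 W=0
Move 6: W@(0,3) -> caps B=0 W=0
Move 7: B@(1,0) -> caps B=0 W=0
Move 8: W@(2,0) -> caps B=0 W=0
Move 9: B@(3,0) -> caps B=1 W=0
Move 10: W@(1,2) -> caps B=1 W=1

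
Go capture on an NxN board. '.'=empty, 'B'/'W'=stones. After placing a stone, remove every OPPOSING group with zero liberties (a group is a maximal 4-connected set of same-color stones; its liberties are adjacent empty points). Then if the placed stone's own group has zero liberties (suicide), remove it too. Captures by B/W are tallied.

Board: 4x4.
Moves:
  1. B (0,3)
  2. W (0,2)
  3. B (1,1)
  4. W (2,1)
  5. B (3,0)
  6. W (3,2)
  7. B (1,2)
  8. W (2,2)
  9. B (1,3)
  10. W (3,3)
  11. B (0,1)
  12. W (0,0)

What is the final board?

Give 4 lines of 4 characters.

Move 1: B@(0,3) -> caps B=0 W=0
Move 2: W@(0,2) -> caps B=0 W=0
Move 3: B@(1,1) -> caps B=0 W=0
Move 4: W@(2,1) -> caps B=0 W=0
Move 5: B@(3,0) -> caps B=0 W=0
Move 6: W@(3,2) -> caps B=0 W=0
Move 7: B@(1,2) -> caps B=0 W=0
Move 8: W@(2,2) -> caps B=0 W=0
Move 9: B@(1,3) -> caps B=0 W=0
Move 10: W@(3,3) -> caps B=0 W=0
Move 11: B@(0,1) -> caps B=1 W=0
Move 12: W@(0,0) -> caps B=1 W=0

Answer: WB.B
.BBB
.WW.
B.WW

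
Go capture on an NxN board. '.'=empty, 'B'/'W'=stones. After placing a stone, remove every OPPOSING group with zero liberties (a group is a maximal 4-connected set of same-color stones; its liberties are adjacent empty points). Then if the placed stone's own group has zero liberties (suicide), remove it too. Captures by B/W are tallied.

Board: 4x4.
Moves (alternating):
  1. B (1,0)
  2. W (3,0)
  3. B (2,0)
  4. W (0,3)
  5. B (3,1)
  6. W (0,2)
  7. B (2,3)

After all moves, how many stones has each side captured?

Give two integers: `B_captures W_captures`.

Move 1: B@(1,0) -> caps B=0 W=0
Move 2: W@(3,0) -> caps B=0 W=0
Move 3: B@(2,0) -> caps B=0 W=0
Move 4: W@(0,3) -> caps B=0 W=0
Move 5: B@(3,1) -> caps B=1 W=0
Move 6: W@(0,2) -> caps B=1 W=0
Move 7: B@(2,3) -> caps B=1 W=0

Answer: 1 0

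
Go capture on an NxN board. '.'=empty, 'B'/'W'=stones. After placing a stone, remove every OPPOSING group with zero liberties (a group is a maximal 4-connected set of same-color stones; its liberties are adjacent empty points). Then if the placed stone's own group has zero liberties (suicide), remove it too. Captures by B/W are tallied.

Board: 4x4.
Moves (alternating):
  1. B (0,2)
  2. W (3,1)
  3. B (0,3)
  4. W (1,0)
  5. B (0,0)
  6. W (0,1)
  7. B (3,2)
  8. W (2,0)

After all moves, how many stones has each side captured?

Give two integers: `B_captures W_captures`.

Move 1: B@(0,2) -> caps B=0 W=0
Move 2: W@(3,1) -> caps B=0 W=0
Move 3: B@(0,3) -> caps B=0 W=0
Move 4: W@(1,0) -> caps B=0 W=0
Move 5: B@(0,0) -> caps B=0 W=0
Move 6: W@(0,1) -> caps B=0 W=1
Move 7: B@(3,2) -> caps B=0 W=1
Move 8: W@(2,0) -> caps B=0 W=1

Answer: 0 1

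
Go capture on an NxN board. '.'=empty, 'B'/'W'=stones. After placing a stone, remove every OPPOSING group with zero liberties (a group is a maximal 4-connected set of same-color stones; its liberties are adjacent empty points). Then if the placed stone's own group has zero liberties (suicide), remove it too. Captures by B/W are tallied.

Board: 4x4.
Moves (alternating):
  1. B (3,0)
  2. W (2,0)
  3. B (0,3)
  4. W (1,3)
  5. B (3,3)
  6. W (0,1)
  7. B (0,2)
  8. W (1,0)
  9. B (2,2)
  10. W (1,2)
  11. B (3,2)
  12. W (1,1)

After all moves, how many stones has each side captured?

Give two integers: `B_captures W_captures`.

Answer: 0 2

Derivation:
Move 1: B@(3,0) -> caps B=0 W=0
Move 2: W@(2,0) -> caps B=0 W=0
Move 3: B@(0,3) -> caps B=0 W=0
Move 4: W@(1,3) -> caps B=0 W=0
Move 5: B@(3,3) -> caps B=0 W=0
Move 6: W@(0,1) -> caps B=0 W=0
Move 7: B@(0,2) -> caps B=0 W=0
Move 8: W@(1,0) -> caps B=0 W=0
Move 9: B@(2,2) -> caps B=0 W=0
Move 10: W@(1,2) -> caps B=0 W=2
Move 11: B@(3,2) -> caps B=0 W=2
Move 12: W@(1,1) -> caps B=0 W=2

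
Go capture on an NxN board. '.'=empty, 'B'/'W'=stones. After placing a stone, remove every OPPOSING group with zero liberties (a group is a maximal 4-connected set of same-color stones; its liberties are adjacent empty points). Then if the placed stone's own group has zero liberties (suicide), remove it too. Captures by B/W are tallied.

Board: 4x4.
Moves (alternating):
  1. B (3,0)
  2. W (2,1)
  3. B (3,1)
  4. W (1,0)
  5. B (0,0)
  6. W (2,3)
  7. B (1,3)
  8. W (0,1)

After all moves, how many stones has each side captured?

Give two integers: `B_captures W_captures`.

Move 1: B@(3,0) -> caps B=0 W=0
Move 2: W@(2,1) -> caps B=0 W=0
Move 3: B@(3,1) -> caps B=0 W=0
Move 4: W@(1,0) -> caps B=0 W=0
Move 5: B@(0,0) -> caps B=0 W=0
Move 6: W@(2,3) -> caps B=0 W=0
Move 7: B@(1,3) -> caps B=0 W=0
Move 8: W@(0,1) -> caps B=0 W=1

Answer: 0 1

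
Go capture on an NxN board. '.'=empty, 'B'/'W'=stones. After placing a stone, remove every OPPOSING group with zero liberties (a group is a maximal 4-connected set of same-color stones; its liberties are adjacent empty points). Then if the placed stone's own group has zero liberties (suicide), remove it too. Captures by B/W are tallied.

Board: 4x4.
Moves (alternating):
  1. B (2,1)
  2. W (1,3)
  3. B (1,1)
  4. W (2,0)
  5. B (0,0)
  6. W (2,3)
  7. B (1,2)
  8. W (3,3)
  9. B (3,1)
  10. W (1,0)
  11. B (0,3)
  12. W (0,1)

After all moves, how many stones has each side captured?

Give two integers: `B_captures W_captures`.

Answer: 0 1

Derivation:
Move 1: B@(2,1) -> caps B=0 W=0
Move 2: W@(1,3) -> caps B=0 W=0
Move 3: B@(1,1) -> caps B=0 W=0
Move 4: W@(2,0) -> caps B=0 W=0
Move 5: B@(0,0) -> caps B=0 W=0
Move 6: W@(2,3) -> caps B=0 W=0
Move 7: B@(1,2) -> caps B=0 W=0
Move 8: W@(3,3) -> caps B=0 W=0
Move 9: B@(3,1) -> caps B=0 W=0
Move 10: W@(1,0) -> caps B=0 W=0
Move 11: B@(0,3) -> caps B=0 W=0
Move 12: W@(0,1) -> caps B=0 W=1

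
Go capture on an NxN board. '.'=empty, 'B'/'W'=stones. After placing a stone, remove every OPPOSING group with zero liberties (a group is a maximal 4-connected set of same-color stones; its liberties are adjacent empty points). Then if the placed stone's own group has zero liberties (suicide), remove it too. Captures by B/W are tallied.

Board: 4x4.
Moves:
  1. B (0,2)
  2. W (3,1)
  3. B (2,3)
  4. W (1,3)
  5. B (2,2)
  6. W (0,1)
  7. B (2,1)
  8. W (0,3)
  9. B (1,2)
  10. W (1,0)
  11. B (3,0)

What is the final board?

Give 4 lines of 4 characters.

Answer: .WB.
W.B.
.BBB
BW..

Derivation:
Move 1: B@(0,2) -> caps B=0 W=0
Move 2: W@(3,1) -> caps B=0 W=0
Move 3: B@(2,3) -> caps B=0 W=0
Move 4: W@(1,3) -> caps B=0 W=0
Move 5: B@(2,2) -> caps B=0 W=0
Move 6: W@(0,1) -> caps B=0 W=0
Move 7: B@(2,1) -> caps B=0 W=0
Move 8: W@(0,3) -> caps B=0 W=0
Move 9: B@(1,2) -> caps B=2 W=0
Move 10: W@(1,0) -> caps B=2 W=0
Move 11: B@(3,0) -> caps B=2 W=0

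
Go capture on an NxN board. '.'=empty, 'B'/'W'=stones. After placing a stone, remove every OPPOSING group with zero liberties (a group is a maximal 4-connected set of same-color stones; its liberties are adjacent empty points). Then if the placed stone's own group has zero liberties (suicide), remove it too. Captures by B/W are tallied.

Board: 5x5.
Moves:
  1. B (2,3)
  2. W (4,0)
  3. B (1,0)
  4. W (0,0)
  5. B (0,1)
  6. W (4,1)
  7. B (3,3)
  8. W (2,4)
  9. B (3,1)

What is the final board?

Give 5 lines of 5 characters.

Answer: .B...
B....
...BW
.B.B.
WW...

Derivation:
Move 1: B@(2,3) -> caps B=0 W=0
Move 2: W@(4,0) -> caps B=0 W=0
Move 3: B@(1,0) -> caps B=0 W=0
Move 4: W@(0,0) -> caps B=0 W=0
Move 5: B@(0,1) -> caps B=1 W=0
Move 6: W@(4,1) -> caps B=1 W=0
Move 7: B@(3,3) -> caps B=1 W=0
Move 8: W@(2,4) -> caps B=1 W=0
Move 9: B@(3,1) -> caps B=1 W=0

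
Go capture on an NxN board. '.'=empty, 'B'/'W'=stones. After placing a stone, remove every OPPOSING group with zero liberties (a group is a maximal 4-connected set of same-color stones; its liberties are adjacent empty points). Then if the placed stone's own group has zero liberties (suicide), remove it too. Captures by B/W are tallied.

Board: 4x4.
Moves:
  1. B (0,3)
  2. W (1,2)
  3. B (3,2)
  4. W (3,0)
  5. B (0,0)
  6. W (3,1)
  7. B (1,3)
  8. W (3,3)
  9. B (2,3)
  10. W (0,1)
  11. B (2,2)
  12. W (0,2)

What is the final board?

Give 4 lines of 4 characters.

Answer: BWWB
..WB
..BB
WWB.

Derivation:
Move 1: B@(0,3) -> caps B=0 W=0
Move 2: W@(1,2) -> caps B=0 W=0
Move 3: B@(3,2) -> caps B=0 W=0
Move 4: W@(3,0) -> caps B=0 W=0
Move 5: B@(0,0) -> caps B=0 W=0
Move 6: W@(3,1) -> caps B=0 W=0
Move 7: B@(1,3) -> caps B=0 W=0
Move 8: W@(3,3) -> caps B=0 W=0
Move 9: B@(2,3) -> caps B=1 W=0
Move 10: W@(0,1) -> caps B=1 W=0
Move 11: B@(2,2) -> caps B=1 W=0
Move 12: W@(0,2) -> caps B=1 W=0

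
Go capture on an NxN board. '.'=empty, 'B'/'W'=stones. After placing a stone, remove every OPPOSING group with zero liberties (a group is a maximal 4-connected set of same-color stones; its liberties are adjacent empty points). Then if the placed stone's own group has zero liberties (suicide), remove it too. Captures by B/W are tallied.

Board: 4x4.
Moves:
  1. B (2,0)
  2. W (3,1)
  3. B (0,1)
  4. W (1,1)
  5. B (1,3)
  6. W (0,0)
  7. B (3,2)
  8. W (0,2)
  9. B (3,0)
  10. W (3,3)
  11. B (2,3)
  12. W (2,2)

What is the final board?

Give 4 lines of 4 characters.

Move 1: B@(2,0) -> caps B=0 W=0
Move 2: W@(3,1) -> caps B=0 W=0
Move 3: B@(0,1) -> caps B=0 W=0
Move 4: W@(1,1) -> caps B=0 W=0
Move 5: B@(1,3) -> caps B=0 W=0
Move 6: W@(0,0) -> caps B=0 W=0
Move 7: B@(3,2) -> caps B=0 W=0
Move 8: W@(0,2) -> caps B=0 W=1
Move 9: B@(3,0) -> caps B=0 W=1
Move 10: W@(3,3) -> caps B=0 W=1
Move 11: B@(2,3) -> caps B=1 W=1
Move 12: W@(2,2) -> caps B=1 W=1

Answer: W.W.
.W.B
B.WB
BWB.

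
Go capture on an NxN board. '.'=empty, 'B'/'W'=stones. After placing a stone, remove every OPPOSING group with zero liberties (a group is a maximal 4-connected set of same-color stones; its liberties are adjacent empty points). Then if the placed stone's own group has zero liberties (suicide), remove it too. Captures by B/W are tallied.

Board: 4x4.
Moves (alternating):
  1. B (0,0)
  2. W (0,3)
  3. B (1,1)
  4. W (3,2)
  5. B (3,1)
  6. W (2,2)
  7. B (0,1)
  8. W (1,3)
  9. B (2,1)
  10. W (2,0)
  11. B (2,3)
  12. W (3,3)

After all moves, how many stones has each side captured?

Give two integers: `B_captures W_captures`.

Move 1: B@(0,0) -> caps B=0 W=0
Move 2: W@(0,3) -> caps B=0 W=0
Move 3: B@(1,1) -> caps B=0 W=0
Move 4: W@(3,2) -> caps B=0 W=0
Move 5: B@(3,1) -> caps B=0 W=0
Move 6: W@(2,2) -> caps B=0 W=0
Move 7: B@(0,1) -> caps B=0 W=0
Move 8: W@(1,3) -> caps B=0 W=0
Move 9: B@(2,1) -> caps B=0 W=0
Move 10: W@(2,0) -> caps B=0 W=0
Move 11: B@(2,3) -> caps B=0 W=0
Move 12: W@(3,3) -> caps B=0 W=1

Answer: 0 1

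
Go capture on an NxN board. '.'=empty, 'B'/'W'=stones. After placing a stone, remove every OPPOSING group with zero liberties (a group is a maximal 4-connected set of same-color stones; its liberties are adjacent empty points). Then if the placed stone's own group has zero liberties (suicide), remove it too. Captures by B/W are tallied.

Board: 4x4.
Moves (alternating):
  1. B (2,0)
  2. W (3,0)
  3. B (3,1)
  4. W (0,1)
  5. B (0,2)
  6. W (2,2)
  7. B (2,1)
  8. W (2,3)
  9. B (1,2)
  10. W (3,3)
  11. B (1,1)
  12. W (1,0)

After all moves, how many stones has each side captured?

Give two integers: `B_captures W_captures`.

Answer: 1 0

Derivation:
Move 1: B@(2,0) -> caps B=0 W=0
Move 2: W@(3,0) -> caps B=0 W=0
Move 3: B@(3,1) -> caps B=1 W=0
Move 4: W@(0,1) -> caps B=1 W=0
Move 5: B@(0,2) -> caps B=1 W=0
Move 6: W@(2,2) -> caps B=1 W=0
Move 7: B@(2,1) -> caps B=1 W=0
Move 8: W@(2,3) -> caps B=1 W=0
Move 9: B@(1,2) -> caps B=1 W=0
Move 10: W@(3,3) -> caps B=1 W=0
Move 11: B@(1,1) -> caps B=1 W=0
Move 12: W@(1,0) -> caps B=1 W=0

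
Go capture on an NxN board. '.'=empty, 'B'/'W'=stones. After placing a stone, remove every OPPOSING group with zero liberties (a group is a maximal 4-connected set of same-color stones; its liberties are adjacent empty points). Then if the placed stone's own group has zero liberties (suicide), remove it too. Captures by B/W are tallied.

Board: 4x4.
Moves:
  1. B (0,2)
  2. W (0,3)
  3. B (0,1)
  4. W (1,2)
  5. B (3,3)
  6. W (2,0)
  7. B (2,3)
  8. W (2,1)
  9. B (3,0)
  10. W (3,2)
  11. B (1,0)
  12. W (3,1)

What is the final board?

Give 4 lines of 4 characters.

Move 1: B@(0,2) -> caps B=0 W=0
Move 2: W@(0,3) -> caps B=0 W=0
Move 3: B@(0,1) -> caps B=0 W=0
Move 4: W@(1,2) -> caps B=0 W=0
Move 5: B@(3,3) -> caps B=0 W=0
Move 6: W@(2,0) -> caps B=0 W=0
Move 7: B@(2,3) -> caps B=0 W=0
Move 8: W@(2,1) -> caps B=0 W=0
Move 9: B@(3,0) -> caps B=0 W=0
Move 10: W@(3,2) -> caps B=0 W=0
Move 11: B@(1,0) -> caps B=0 W=0
Move 12: W@(3,1) -> caps B=0 W=1

Answer: .BBW
B.W.
WW.B
.WWB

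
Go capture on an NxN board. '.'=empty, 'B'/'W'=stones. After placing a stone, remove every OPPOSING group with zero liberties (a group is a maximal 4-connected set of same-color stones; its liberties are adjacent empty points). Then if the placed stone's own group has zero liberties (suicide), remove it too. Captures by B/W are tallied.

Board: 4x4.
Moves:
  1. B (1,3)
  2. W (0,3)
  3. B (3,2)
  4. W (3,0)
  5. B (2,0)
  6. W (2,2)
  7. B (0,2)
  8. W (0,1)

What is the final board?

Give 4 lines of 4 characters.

Answer: .WB.
...B
B.W.
W.B.

Derivation:
Move 1: B@(1,3) -> caps B=0 W=0
Move 2: W@(0,3) -> caps B=0 W=0
Move 3: B@(3,2) -> caps B=0 W=0
Move 4: W@(3,0) -> caps B=0 W=0
Move 5: B@(2,0) -> caps B=0 W=0
Move 6: W@(2,2) -> caps B=0 W=0
Move 7: B@(0,2) -> caps B=1 W=0
Move 8: W@(0,1) -> caps B=1 W=0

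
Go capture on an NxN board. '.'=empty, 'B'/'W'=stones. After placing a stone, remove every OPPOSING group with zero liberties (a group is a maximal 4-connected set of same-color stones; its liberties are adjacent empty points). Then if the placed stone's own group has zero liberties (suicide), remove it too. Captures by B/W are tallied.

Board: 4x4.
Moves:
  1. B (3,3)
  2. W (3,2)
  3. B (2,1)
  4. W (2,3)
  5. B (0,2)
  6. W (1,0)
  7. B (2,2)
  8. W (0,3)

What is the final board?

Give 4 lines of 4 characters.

Move 1: B@(3,3) -> caps B=0 W=0
Move 2: W@(3,2) -> caps B=0 W=0
Move 3: B@(2,1) -> caps B=0 W=0
Move 4: W@(2,3) -> caps B=0 W=1
Move 5: B@(0,2) -> caps B=0 W=1
Move 6: W@(1,0) -> caps B=0 W=1
Move 7: B@(2,2) -> caps B=0 W=1
Move 8: W@(0,3) -> caps B=0 W=1

Answer: ..BW
W...
.BBW
..W.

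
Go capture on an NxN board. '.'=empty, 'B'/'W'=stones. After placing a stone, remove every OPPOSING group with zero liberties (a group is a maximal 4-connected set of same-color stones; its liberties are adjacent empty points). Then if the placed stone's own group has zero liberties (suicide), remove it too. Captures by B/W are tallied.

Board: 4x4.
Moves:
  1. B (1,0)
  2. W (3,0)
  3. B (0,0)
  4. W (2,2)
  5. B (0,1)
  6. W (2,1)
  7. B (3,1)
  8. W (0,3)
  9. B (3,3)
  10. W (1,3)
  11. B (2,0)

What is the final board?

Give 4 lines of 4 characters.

Answer: BB.W
B..W
BWW.
.B.B

Derivation:
Move 1: B@(1,0) -> caps B=0 W=0
Move 2: W@(3,0) -> caps B=0 W=0
Move 3: B@(0,0) -> caps B=0 W=0
Move 4: W@(2,2) -> caps B=0 W=0
Move 5: B@(0,1) -> caps B=0 W=0
Move 6: W@(2,1) -> caps B=0 W=0
Move 7: B@(3,1) -> caps B=0 W=0
Move 8: W@(0,3) -> caps B=0 W=0
Move 9: B@(3,3) -> caps B=0 W=0
Move 10: W@(1,3) -> caps B=0 W=0
Move 11: B@(2,0) -> caps B=1 W=0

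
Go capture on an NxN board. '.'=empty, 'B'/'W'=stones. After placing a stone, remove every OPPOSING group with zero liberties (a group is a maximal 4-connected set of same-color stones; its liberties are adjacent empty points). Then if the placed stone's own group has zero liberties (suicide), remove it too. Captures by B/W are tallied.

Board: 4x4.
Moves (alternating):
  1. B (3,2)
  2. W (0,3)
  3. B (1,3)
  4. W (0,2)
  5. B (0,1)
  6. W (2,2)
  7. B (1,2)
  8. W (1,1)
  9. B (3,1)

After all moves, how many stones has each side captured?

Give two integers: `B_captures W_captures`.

Answer: 2 0

Derivation:
Move 1: B@(3,2) -> caps B=0 W=0
Move 2: W@(0,3) -> caps B=0 W=0
Move 3: B@(1,3) -> caps B=0 W=0
Move 4: W@(0,2) -> caps B=0 W=0
Move 5: B@(0,1) -> caps B=0 W=0
Move 6: W@(2,2) -> caps B=0 W=0
Move 7: B@(1,2) -> caps B=2 W=0
Move 8: W@(1,1) -> caps B=2 W=0
Move 9: B@(3,1) -> caps B=2 W=0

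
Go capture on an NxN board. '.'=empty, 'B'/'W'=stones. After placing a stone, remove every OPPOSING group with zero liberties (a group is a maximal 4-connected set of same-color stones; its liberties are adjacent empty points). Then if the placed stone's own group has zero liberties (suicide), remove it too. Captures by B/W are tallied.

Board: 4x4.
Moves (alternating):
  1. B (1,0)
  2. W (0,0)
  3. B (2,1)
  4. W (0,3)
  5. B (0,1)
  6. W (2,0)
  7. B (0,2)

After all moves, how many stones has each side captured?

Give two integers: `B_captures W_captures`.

Move 1: B@(1,0) -> caps B=0 W=0
Move 2: W@(0,0) -> caps B=0 W=0
Move 3: B@(2,1) -> caps B=0 W=0
Move 4: W@(0,3) -> caps B=0 W=0
Move 5: B@(0,1) -> caps B=1 W=0
Move 6: W@(2,0) -> caps B=1 W=0
Move 7: B@(0,2) -> caps B=1 W=0

Answer: 1 0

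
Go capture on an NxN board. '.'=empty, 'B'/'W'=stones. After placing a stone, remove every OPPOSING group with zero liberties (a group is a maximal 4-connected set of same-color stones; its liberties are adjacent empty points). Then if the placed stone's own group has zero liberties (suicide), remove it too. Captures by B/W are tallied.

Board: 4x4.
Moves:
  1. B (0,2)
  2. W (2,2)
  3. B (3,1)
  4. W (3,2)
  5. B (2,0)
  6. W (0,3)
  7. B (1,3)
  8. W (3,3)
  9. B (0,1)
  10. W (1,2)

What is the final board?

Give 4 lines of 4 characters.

Answer: .BB.
..WB
B.W.
.BWW

Derivation:
Move 1: B@(0,2) -> caps B=0 W=0
Move 2: W@(2,2) -> caps B=0 W=0
Move 3: B@(3,1) -> caps B=0 W=0
Move 4: W@(3,2) -> caps B=0 W=0
Move 5: B@(2,0) -> caps B=0 W=0
Move 6: W@(0,3) -> caps B=0 W=0
Move 7: B@(1,3) -> caps B=1 W=0
Move 8: W@(3,3) -> caps B=1 W=0
Move 9: B@(0,1) -> caps B=1 W=0
Move 10: W@(1,2) -> caps B=1 W=0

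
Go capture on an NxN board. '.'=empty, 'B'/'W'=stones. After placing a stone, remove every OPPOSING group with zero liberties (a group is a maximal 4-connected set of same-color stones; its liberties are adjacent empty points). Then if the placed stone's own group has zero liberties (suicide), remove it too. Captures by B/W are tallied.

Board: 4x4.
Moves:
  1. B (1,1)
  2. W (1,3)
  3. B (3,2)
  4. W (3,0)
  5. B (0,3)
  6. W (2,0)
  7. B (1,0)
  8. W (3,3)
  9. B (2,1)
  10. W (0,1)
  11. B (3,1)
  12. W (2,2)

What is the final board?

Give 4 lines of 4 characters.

Answer: .W.B
BB.W
.BW.
.BBW

Derivation:
Move 1: B@(1,1) -> caps B=0 W=0
Move 2: W@(1,3) -> caps B=0 W=0
Move 3: B@(3,2) -> caps B=0 W=0
Move 4: W@(3,0) -> caps B=0 W=0
Move 5: B@(0,3) -> caps B=0 W=0
Move 6: W@(2,0) -> caps B=0 W=0
Move 7: B@(1,0) -> caps B=0 W=0
Move 8: W@(3,3) -> caps B=0 W=0
Move 9: B@(2,1) -> caps B=0 W=0
Move 10: W@(0,1) -> caps B=0 W=0
Move 11: B@(3,1) -> caps B=2 W=0
Move 12: W@(2,2) -> caps B=2 W=0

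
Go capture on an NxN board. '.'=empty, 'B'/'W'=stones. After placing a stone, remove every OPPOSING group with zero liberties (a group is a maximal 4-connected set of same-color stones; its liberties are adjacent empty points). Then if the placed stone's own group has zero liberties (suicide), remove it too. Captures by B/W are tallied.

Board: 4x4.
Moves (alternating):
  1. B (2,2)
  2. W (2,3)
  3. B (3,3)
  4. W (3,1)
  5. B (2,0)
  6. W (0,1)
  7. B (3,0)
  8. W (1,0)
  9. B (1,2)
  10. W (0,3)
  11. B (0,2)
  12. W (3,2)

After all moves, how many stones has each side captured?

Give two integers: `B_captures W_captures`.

Move 1: B@(2,2) -> caps B=0 W=0
Move 2: W@(2,3) -> caps B=0 W=0
Move 3: B@(3,3) -> caps B=0 W=0
Move 4: W@(3,1) -> caps B=0 W=0
Move 5: B@(2,0) -> caps B=0 W=0
Move 6: W@(0,1) -> caps B=0 W=0
Move 7: B@(3,0) -> caps B=0 W=0
Move 8: W@(1,0) -> caps B=0 W=0
Move 9: B@(1,2) -> caps B=0 W=0
Move 10: W@(0,3) -> caps B=0 W=0
Move 11: B@(0,2) -> caps B=0 W=0
Move 12: W@(3,2) -> caps B=0 W=1

Answer: 0 1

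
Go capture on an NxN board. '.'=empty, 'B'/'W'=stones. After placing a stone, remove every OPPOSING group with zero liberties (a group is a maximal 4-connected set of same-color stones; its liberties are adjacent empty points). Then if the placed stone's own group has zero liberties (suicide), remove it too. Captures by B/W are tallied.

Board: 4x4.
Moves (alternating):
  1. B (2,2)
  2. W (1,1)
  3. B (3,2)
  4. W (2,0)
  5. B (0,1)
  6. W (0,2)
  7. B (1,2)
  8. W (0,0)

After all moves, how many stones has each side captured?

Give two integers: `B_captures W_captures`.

Answer: 0 1

Derivation:
Move 1: B@(2,2) -> caps B=0 W=0
Move 2: W@(1,1) -> caps B=0 W=0
Move 3: B@(3,2) -> caps B=0 W=0
Move 4: W@(2,0) -> caps B=0 W=0
Move 5: B@(0,1) -> caps B=0 W=0
Move 6: W@(0,2) -> caps B=0 W=0
Move 7: B@(1,2) -> caps B=0 W=0
Move 8: W@(0,0) -> caps B=0 W=1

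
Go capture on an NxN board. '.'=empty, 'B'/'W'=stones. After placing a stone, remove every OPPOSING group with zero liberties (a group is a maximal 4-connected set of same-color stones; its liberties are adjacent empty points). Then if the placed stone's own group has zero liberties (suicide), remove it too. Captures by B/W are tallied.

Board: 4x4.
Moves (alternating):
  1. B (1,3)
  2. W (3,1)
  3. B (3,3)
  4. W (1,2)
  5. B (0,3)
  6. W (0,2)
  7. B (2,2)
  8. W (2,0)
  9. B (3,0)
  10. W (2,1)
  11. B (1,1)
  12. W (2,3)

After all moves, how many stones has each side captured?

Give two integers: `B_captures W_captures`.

Answer: 0 2

Derivation:
Move 1: B@(1,3) -> caps B=0 W=0
Move 2: W@(3,1) -> caps B=0 W=0
Move 3: B@(3,3) -> caps B=0 W=0
Move 4: W@(1,2) -> caps B=0 W=0
Move 5: B@(0,3) -> caps B=0 W=0
Move 6: W@(0,2) -> caps B=0 W=0
Move 7: B@(2,2) -> caps B=0 W=0
Move 8: W@(2,0) -> caps B=0 W=0
Move 9: B@(3,0) -> caps B=0 W=0
Move 10: W@(2,1) -> caps B=0 W=0
Move 11: B@(1,1) -> caps B=0 W=0
Move 12: W@(2,3) -> caps B=0 W=2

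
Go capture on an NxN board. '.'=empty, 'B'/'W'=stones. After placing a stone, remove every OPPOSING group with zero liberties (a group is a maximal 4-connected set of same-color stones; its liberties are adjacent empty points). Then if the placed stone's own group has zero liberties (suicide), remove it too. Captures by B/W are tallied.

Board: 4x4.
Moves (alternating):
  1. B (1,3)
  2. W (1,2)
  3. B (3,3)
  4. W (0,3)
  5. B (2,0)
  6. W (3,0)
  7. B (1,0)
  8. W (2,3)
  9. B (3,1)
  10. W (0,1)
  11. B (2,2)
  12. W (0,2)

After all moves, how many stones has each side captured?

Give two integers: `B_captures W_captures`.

Answer: 1 1

Derivation:
Move 1: B@(1,3) -> caps B=0 W=0
Move 2: W@(1,2) -> caps B=0 W=0
Move 3: B@(3,3) -> caps B=0 W=0
Move 4: W@(0,3) -> caps B=0 W=0
Move 5: B@(2,0) -> caps B=0 W=0
Move 6: W@(3,0) -> caps B=0 W=0
Move 7: B@(1,0) -> caps B=0 W=0
Move 8: W@(2,3) -> caps B=0 W=1
Move 9: B@(3,1) -> caps B=1 W=1
Move 10: W@(0,1) -> caps B=1 W=1
Move 11: B@(2,2) -> caps B=1 W=1
Move 12: W@(0,2) -> caps B=1 W=1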